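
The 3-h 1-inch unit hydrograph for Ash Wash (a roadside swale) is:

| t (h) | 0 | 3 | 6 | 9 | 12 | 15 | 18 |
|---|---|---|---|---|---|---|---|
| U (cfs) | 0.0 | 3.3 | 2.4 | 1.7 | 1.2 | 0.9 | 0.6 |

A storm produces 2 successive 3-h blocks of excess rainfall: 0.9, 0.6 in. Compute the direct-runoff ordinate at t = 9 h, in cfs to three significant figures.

Q ≈ 2.97 cfs

By discrete convolution, Q_j = Σ (P_i / 1 in) · U_{j−i}.
At t = 9 h (j=3): Q = (0.9/1)·1.7 + (0.6/1)·2.4 = 2.97 cfs.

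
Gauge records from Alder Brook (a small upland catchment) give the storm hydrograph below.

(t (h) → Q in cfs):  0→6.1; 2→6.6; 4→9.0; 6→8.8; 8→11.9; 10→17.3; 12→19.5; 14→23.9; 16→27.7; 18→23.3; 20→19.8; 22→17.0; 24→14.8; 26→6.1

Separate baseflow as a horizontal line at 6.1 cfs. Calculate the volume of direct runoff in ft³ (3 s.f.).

Direct-runoff ordinates (Q − Q_b): 0.0, 0.5, 2.9, 2.7, 5.8, 11.2, 13.4, 17.8, 21.6, 17.2, 13.7, 10.9, 8.7, 0.0 cfs.
ΣQ_DR = 126.4 cfs.
With Δt = 2 h = 7200 s, V = ΣQ_DR · Δt = 126.4 × 7200 = 9.10 × 10^5 ft³.

V ≈ 9.10 × 10^5 ft³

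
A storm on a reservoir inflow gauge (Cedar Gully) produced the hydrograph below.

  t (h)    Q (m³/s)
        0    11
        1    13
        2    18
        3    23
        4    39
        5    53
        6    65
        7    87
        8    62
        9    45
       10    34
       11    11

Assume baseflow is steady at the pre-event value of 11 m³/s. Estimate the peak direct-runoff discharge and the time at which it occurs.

Subtracting baseflow gives direct-runoff ordinates: 0.0, 2.0, 7.0, 12.0, 28.0, 42.0, 54.0, 76.0, 51.0, 34.0, 23.0, 0.0 m³/s.
The maximum is 76.0 m³/s, occurring at the reading for t = 7 h.

Q_p = 76.0 m³/s at t = 7 h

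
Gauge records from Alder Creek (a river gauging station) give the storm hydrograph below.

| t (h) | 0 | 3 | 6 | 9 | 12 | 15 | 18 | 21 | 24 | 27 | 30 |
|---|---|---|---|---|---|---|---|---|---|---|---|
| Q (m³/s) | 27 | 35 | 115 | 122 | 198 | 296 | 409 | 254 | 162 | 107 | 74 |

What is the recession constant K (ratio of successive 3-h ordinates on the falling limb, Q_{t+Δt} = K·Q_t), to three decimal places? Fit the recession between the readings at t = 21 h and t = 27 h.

Using the recession-limb readings at t = 21 h and t = 27 h: Q falls from 254 to 107 m³/s over 2 intervals.
K = (Q₂/Q₁)^(1/2) = (107/254)^(1/2) = 0.649.

K ≈ 0.649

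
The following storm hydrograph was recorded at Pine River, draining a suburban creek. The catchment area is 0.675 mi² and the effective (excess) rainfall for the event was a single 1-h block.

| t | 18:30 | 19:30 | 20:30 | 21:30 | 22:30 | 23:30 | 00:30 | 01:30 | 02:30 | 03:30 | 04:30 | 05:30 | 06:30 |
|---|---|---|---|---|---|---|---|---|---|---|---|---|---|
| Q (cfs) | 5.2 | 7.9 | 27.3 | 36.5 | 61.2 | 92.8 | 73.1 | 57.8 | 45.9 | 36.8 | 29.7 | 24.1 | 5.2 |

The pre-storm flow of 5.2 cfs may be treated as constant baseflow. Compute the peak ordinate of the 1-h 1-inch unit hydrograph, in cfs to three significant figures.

Direct runoff: 0.0, 2.7, 22.1, 31.3, 56.0, 87.6, 67.9, 52.6, 40.7, 31.6, 24.5, 18.9, 0.0 cfs; ΣQ_DR = 435.9 cfs, peak = 87.6 cfs.
Runoff depth d = ΣQ_DR·Δt / A = 435.9 × 3600 / (0.675 mi²) = 1.001 in.
The 1-inch UH is the DRH scaled by (1 in)/d, so U_p = 87.6 × 1/1.001 = 87.5 cfs.

U_p ≈ 87.5 cfs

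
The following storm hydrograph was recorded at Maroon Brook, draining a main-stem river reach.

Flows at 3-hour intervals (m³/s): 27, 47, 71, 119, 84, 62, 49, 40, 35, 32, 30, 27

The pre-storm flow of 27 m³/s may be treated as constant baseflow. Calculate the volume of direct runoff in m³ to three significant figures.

Direct-runoff ordinates (Q − Q_b): 0.0, 20.0, 44.0, 92.0, 57.0, 35.0, 22.0, 13.0, 8.0, 5.0, 3.0, 0.0 m³/s.
ΣQ_DR = 299.0 m³/s.
With Δt = 3 h = 10800 s, V = ΣQ_DR · Δt = 299.0 × 10800 = 3.23 × 10^6 m³.

V ≈ 3.23 × 10^6 m³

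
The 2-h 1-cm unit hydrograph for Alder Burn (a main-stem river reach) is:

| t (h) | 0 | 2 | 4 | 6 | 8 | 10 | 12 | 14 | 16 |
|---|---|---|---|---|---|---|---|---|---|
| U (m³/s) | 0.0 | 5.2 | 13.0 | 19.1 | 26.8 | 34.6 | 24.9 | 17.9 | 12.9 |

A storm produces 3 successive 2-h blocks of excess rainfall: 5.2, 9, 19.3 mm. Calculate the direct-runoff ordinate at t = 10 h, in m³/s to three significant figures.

By discrete convolution, Q_j = Σ (P_i / 10 mm) · U_{j−i}.
At t = 10 h (j=5): Q = (5.2/10)·34.6 + (9/10)·26.8 + (19.3/10)·19.1 = 79.0 m³/s.

Q ≈ 79.0 m³/s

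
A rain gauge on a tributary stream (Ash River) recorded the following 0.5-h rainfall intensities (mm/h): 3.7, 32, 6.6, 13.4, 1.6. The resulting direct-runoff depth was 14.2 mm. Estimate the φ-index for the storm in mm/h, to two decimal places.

Only the 2 blocks with intensity above φ contribute runoff: 32, 13.4 mm/h.
Σ(I−φ)·Δt = d  ⇒  (32+13.4 − 2φ)·0.5 = 14.2
φ = (45.40 − 14.2/0.5) / 2 = 8.50 mm/h.

φ ≈ 8.50 mm/h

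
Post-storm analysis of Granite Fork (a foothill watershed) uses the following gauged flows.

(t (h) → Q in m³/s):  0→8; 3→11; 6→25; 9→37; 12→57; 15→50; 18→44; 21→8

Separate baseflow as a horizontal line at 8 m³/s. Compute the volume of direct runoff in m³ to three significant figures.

Direct-runoff ordinates (Q − Q_b): 0.0, 3.0, 17.0, 29.0, 49.0, 42.0, 36.0, 0.0 m³/s.
ΣQ_DR = 176.0 m³/s.
With Δt = 3 h = 10800 s, V = ΣQ_DR · Δt = 176.0 × 10800 = 1.90 × 10^6 m³.

V ≈ 1.90 × 10^6 m³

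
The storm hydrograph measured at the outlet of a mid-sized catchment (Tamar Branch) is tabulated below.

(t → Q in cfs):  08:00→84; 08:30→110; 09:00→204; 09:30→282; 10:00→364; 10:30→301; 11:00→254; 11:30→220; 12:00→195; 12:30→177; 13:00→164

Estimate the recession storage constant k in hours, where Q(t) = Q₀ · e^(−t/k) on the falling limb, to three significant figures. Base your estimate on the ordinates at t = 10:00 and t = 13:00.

k ≈ 3.76 h

On the falling limb, Q drops from 364 to 164 cfs between t = 10:00 and t = 13:00 (Δt = 3 h).
k = −Δt / ln(Q₂/Q₁) = −3 / ln(164/364) = 3.76 h.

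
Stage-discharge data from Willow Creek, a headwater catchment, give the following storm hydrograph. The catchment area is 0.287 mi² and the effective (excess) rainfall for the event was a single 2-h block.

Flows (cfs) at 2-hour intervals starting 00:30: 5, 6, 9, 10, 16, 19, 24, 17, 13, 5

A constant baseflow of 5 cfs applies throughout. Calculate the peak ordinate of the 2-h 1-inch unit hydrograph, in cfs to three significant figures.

U_p ≈ 23.8 cfs

Direct runoff: 0.0, 1.0, 4.0, 5.0, 11.0, 14.0, 19.0, 12.0, 8.0, 0.0 cfs; ΣQ_DR = 74.00 cfs, peak = 19.0 cfs.
Runoff depth d = ΣQ_DR·Δt / A = 74.00 × 7200 / (0.287 mi²) = 0.7991 in.
The 1-inch UH is the DRH scaled by (1 in)/d, so U_p = 19.0 × 1/0.7991 = 23.8 cfs.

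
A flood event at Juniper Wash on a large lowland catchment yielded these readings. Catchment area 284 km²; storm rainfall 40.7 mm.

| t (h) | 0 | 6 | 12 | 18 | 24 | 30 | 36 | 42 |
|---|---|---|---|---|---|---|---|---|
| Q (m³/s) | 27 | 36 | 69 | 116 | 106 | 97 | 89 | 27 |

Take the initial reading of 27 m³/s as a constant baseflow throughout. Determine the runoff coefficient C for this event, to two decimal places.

ΣQ_DR = 351.0 m³/s; V = ΣQ_DR·Δt = 7.582 × 10^6 m³.
Runoff depth d = V / A = 26.70 mm.
C = d / P = 26.70 / 40.7 = 0.66.

C ≈ 0.66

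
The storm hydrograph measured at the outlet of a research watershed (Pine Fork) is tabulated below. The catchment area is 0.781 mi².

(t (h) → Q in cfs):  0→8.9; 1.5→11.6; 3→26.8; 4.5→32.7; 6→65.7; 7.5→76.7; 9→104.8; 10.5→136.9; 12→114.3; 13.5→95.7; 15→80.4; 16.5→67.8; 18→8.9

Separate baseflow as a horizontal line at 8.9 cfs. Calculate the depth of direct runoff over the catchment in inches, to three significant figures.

Direct runoff: 0.0, 2.7, 17.9, 23.8, 56.8, 67.8, 95.9, 128.0, 105.4, 86.8, 71.5, 58.9, 0.0 cfs; ΣQ_DR = 715.5 cfs.
V = ΣQ_DR · Δt = 715.5 × 5400 s = 3.864 × 10^6 ft³.
Over A = 0.781 mi², depth = V / A = 2.13 in.

d ≈ 2.13 in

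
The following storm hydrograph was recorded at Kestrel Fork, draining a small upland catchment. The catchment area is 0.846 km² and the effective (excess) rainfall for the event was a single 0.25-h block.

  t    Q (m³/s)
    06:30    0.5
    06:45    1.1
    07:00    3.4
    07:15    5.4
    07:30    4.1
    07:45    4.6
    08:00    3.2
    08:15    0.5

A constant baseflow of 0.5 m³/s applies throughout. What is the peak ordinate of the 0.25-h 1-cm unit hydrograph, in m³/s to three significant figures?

Direct runoff: 0.0, 0.6, 2.9, 4.9, 3.6, 4.1, 2.7, 0.0 m³/s; ΣQ_DR = 18.80 m³/s, peak = 4.9 m³/s.
Runoff depth d = ΣQ_DR·Δt / A = 18.80 × 900 / (0.846 km²) = 20.00 mm.
The 1-cm UH is the DRH scaled by (10 mm)/d, so U_p = 4.9 × 10/20.00 = 2.45 m³/s.

U_p ≈ 2.45 m³/s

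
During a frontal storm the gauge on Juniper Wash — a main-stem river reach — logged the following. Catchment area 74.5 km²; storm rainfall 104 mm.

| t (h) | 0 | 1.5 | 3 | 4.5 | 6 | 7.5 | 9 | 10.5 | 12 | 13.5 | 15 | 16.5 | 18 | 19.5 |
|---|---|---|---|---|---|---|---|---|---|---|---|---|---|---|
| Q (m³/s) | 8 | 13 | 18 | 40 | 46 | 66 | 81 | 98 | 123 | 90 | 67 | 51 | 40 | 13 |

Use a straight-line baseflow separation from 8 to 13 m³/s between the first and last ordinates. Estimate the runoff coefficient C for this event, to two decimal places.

C ≈ 0.42

ΣQ_DR = 607.0 m³/s; V = ΣQ_DR·Δt = 3.278 × 10^6 m³.
Runoff depth d = V / A = 44.00 mm.
C = d / P = 44.00 / 104 = 0.42.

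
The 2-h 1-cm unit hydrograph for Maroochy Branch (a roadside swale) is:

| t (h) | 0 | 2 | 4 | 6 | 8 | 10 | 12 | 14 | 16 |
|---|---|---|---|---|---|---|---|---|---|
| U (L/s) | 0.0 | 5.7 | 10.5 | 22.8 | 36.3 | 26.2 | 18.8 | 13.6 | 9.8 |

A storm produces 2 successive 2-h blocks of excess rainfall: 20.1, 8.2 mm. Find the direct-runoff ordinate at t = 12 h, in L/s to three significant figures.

Q ≈ 59.3 L/s

By discrete convolution, Q_j = Σ (P_i / 10 mm) · U_{j−i}.
At t = 12 h (j=6): Q = (20.1/10)·18.8 + (8.2/10)·26.2 = 59.3 L/s.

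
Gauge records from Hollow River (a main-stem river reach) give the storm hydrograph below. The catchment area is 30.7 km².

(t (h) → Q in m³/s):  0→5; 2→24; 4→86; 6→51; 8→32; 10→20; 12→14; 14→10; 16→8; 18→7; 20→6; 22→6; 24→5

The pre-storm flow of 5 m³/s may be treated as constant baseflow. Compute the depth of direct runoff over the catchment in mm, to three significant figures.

d ≈ 49.0 mm

Direct runoff: 0.0, 19.0, 81.0, 46.0, 27.0, 15.0, 9.0, 5.0, 3.0, 2.0, 1.0, 1.0, 0.0 m³/s; ΣQ_DR = 209.0 m³/s.
V = ΣQ_DR · Δt = 209.0 × 7200 s = 1.505 × 10^6 m³.
Over A = 30.7 km², depth = V / A = 49.0 mm.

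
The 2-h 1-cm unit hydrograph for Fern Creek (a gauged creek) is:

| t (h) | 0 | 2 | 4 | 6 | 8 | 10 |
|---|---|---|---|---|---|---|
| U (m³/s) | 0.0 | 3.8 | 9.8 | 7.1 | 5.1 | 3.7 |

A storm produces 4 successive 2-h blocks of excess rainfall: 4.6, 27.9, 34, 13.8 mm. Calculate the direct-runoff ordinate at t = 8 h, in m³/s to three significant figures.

By discrete convolution, Q_j = Σ (P_i / 10 mm) · U_{j−i}.
At t = 8 h (j=4): Q = (4.6/10)·5.1 + (27.9/10)·7.1 + (34/10)·9.8 + (13.8/10)·3.8 = 60.7 m³/s.

Q ≈ 60.7 m³/s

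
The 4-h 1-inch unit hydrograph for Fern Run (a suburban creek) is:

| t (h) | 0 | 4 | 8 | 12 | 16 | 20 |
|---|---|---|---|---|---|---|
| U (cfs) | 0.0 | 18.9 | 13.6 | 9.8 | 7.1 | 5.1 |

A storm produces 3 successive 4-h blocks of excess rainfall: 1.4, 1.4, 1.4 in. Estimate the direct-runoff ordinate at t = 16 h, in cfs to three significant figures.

Q ≈ 42.7 cfs

By discrete convolution, Q_j = Σ (P_i / 1 in) · U_{j−i}.
At t = 16 h (j=4): Q = (1.4/1)·7.1 + (1.4/1)·9.8 + (1.4/1)·13.6 = 42.7 cfs.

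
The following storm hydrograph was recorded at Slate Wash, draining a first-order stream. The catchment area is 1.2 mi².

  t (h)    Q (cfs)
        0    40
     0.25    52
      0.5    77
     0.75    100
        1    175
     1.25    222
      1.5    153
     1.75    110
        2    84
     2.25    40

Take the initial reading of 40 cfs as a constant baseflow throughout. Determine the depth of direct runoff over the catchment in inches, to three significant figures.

Direct runoff: 0.0, 12.0, 37.0, 60.0, 135.0, 182.0, 113.0, 70.0, 44.0, 0.0 cfs; ΣQ_DR = 653.0 cfs.
V = ΣQ_DR · Δt = 653.0 × 900 s = 5.877 × 10^5 ft³.
Over A = 1.2 mi², depth = V / A = 0.211 in.

d ≈ 0.211 in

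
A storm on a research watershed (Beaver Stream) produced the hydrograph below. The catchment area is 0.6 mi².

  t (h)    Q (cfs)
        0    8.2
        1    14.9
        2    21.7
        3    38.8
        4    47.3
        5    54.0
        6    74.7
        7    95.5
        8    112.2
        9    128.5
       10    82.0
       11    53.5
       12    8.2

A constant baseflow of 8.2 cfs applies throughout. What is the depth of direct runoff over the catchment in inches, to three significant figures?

Direct runoff: 0.0, 6.7, 13.5, 30.6, 39.1, 45.8, 66.5, 87.3, 104.0, 120.3, 73.8, 45.3, 0.0 cfs; ΣQ_DR = 632.9 cfs.
V = ΣQ_DR · Δt = 632.9 × 3600 s = 2.278 × 10^6 ft³.
Over A = 0.6 mi², depth = V / A = 1.63 in.

d ≈ 1.63 in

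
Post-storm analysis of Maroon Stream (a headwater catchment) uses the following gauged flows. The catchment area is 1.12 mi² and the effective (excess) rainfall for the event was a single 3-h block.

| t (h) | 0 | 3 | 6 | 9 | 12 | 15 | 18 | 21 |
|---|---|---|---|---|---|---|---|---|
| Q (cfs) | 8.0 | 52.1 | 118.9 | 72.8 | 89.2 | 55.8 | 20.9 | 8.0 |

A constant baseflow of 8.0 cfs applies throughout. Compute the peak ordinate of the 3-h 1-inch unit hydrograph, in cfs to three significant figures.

Direct runoff: 0.0, 44.1, 110.9, 64.8, 81.2, 47.8, 12.9, 0.0 cfs; ΣQ_DR = 361.7 cfs, peak = 110.9 cfs.
Runoff depth d = ΣQ_DR·Δt / A = 361.7 × 10800 / (1.12 mi²) = 1.501 in.
The 1-inch UH is the DRH scaled by (1 in)/d, so U_p = 110.9 × 1/1.501 = 73.9 cfs.

U_p ≈ 73.9 cfs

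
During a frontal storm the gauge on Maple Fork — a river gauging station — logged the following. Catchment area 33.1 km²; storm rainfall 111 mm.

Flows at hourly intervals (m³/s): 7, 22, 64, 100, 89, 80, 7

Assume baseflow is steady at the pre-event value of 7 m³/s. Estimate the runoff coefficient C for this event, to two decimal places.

ΣQ_DR = 320.0 m³/s; V = ΣQ_DR·Δt = 1.152 × 10^6 m³.
Runoff depth d = V / A = 34.80 mm.
C = d / P = 34.80 / 111 = 0.31.

C ≈ 0.31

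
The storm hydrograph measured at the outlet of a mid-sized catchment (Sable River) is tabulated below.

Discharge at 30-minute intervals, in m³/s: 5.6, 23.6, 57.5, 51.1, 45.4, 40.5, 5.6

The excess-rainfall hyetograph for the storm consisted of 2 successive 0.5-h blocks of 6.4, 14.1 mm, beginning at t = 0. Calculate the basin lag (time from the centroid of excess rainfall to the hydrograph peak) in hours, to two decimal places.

t_L ≈ 0.41 h

Centroid of excess rainfall: t_c = Σ P_i·t̄_i / ΣP_i = 0.5939 h (block centres at 0.25, 0.75 h).
Hydrograph peak occurs at t = 1 h, so basin lag t_L = 1 − 0.5939 = 0.41 h.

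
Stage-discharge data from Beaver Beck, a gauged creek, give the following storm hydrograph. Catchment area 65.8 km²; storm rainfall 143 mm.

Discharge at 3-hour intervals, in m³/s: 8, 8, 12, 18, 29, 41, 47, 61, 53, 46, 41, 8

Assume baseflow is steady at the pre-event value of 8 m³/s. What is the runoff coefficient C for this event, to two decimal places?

ΣQ_DR = 276.0 m³/s; V = ΣQ_DR·Δt = 2.981 × 10^6 m³.
Runoff depth d = V / A = 45.30 mm.
C = d / P = 45.30 / 143 = 0.32.

C ≈ 0.32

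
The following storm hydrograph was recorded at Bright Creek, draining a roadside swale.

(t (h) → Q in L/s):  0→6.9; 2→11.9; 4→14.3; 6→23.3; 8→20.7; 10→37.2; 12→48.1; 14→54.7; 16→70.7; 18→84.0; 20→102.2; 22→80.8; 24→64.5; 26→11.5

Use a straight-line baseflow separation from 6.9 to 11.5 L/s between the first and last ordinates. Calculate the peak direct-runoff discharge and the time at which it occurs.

Q_p = 91.76 L/s at t = 20 h

Subtracting baseflow gives direct-runoff ordinates: 0.00, 4.65, 6.69, 15.34, 12.38, 28.53, 39.08, 45.32, 60.97, 73.92, 91.76, 70.01, 53.35, 0.00 L/s.
The maximum is 91.76 L/s, occurring at the reading for t = 20 h.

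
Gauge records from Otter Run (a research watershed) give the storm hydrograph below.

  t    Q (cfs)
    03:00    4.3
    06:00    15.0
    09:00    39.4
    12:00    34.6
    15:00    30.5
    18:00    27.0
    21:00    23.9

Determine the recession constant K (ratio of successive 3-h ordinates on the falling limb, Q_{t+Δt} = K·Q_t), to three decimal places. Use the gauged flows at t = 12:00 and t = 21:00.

K ≈ 0.884

Using the recession-limb readings at t = 12:00 and t = 21:00: Q falls from 34.6 to 23.9 cfs over 3 intervals.
K = (Q₂/Q₁)^(1/3) = (23.9/34.6)^(1/3) = 0.884.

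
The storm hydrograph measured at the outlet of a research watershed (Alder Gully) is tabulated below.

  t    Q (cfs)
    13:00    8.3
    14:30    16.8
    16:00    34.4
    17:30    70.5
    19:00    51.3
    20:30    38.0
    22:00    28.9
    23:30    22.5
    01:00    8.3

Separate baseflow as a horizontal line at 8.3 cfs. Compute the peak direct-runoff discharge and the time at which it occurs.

Q_p = 62.2 cfs at t = 17:30

Subtracting baseflow gives direct-runoff ordinates: 0.0, 8.5, 26.1, 62.2, 43.0, 29.7, 20.6, 14.2, 0.0 cfs.
The maximum is 62.2 cfs, occurring at the reading for t = 17:30.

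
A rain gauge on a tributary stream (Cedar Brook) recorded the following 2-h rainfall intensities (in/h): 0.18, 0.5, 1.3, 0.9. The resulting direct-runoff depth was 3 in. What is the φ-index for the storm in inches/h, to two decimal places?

φ ≈ 0.40 in/h

Only the 3 blocks with intensity above φ contribute runoff: 0.5, 1.3, 0.9 in/h.
Σ(I−φ)·Δt = d  ⇒  (0.5+1.3+0.9 − 3φ)·2 = 3
φ = (2.700 − 3/2) / 3 = 0.40 in/h.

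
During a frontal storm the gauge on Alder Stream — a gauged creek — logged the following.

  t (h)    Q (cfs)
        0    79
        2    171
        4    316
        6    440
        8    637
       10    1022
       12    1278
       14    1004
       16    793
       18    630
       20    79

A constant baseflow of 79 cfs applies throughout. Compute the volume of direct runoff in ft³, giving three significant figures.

V ≈ 4.02 × 10^7 ft³

Direct-runoff ordinates (Q − Q_b): 0.0, 92.0, 237.0, 361.0, 558.0, 943.0, 1199.0, 925.0, 714.0, 551.0, 0.0 cfs.
ΣQ_DR = 5580 cfs.
With Δt = 2 h = 7200 s, V = ΣQ_DR · Δt = 5580 × 7200 = 4.02 × 10^7 ft³.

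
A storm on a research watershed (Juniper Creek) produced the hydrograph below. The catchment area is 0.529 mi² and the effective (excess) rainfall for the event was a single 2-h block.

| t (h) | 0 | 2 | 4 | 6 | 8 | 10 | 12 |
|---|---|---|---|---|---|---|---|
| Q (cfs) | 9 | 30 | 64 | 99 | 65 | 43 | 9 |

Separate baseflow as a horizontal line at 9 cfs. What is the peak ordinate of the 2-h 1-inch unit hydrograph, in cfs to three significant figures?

U_p ≈ 60.0 cfs

Direct runoff: 0.0, 21.0, 55.0, 90.0, 56.0, 34.0, 0.0 cfs; ΣQ_DR = 256.0 cfs, peak = 90.0 cfs.
Runoff depth d = ΣQ_DR·Δt / A = 256.0 × 7200 / (0.529 mi²) = 1.500 in.
The 1-inch UH is the DRH scaled by (1 in)/d, so U_p = 90.0 × 1/1.500 = 60.0 cfs.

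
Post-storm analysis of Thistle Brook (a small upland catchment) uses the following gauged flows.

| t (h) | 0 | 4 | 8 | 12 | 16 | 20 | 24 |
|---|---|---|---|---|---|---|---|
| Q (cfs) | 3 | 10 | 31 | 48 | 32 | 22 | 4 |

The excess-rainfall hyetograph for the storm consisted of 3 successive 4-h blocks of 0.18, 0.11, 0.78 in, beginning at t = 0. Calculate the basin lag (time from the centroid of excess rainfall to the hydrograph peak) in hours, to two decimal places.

Centroid of excess rainfall: t_c = Σ P_i·t̄_i / ΣP_i = 8.2430 h (block centres at 2, 6, 10 h).
Hydrograph peak occurs at t = 12 h, so basin lag t_L = 12 − 8.2430 = 3.76 h.

t_L ≈ 3.76 h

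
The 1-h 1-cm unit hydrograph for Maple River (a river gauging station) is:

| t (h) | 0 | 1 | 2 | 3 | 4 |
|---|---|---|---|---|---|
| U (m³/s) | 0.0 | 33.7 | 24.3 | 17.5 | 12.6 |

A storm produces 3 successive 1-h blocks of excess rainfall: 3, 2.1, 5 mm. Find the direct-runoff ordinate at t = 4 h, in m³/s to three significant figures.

By discrete convolution, Q_j = Σ (P_i / 10 mm) · U_{j−i}.
At t = 4 h (j=4): Q = (3/10)·12.6 + (2.1/10)·17.5 + (5/10)·24.3 = 19.6 m³/s.

Q ≈ 19.6 m³/s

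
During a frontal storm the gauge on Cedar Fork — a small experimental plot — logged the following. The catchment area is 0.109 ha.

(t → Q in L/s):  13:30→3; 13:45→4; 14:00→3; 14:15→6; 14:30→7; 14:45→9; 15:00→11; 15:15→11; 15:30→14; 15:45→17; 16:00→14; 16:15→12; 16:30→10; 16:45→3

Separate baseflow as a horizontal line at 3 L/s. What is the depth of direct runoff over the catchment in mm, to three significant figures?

d ≈ 67.7 mm

Direct runoff: 0.0, 1.0, 0.0, 3.0, 4.0, 6.0, 8.0, 8.0, 11.0, 14.0, 11.0, 9.0, 7.0, 0.0 L/s; ΣQ_DR = 82.00 L/s.
V = ΣQ_DR · Δt = 82.00 × 900 s = 73800 L.
Over A = 0.109 ha, depth = V / A = 67.7 mm.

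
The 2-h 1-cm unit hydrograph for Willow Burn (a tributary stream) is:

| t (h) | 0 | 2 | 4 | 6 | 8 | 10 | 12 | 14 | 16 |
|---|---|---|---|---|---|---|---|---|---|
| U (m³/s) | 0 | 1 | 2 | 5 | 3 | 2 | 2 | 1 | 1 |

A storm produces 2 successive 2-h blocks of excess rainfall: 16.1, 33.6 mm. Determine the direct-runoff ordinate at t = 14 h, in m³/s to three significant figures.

Q ≈ 8.33 m³/s

By discrete convolution, Q_j = Σ (P_i / 10 mm) · U_{j−i}.
At t = 14 h (j=7): Q = (16.1/10)·1 + (33.6/10)·2 = 8.33 m³/s.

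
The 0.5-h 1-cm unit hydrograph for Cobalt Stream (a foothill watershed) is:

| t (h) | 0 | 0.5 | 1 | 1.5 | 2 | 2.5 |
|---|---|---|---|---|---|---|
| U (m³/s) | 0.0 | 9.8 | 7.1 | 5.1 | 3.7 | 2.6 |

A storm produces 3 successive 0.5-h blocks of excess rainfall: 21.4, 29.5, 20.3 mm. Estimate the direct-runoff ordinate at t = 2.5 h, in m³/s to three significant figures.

By discrete convolution, Q_j = Σ (P_i / 10 mm) · U_{j−i}.
At t = 2.5 h (j=5): Q = (21.4/10)·2.6 + (29.5/10)·3.7 + (20.3/10)·5.1 = 26.8 m³/s.

Q ≈ 26.8 m³/s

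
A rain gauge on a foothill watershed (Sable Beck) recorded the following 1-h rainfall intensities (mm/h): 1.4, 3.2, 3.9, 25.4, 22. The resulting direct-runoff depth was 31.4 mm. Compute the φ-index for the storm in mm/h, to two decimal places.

φ ≈ 8.00 mm/h

Only the 2 blocks with intensity above φ contribute runoff: 25.4, 22 mm/h.
Σ(I−φ)·Δt = d  ⇒  (25.4+22 − 2φ)·1 = 31.4
φ = (47.40 − 31.4/1) / 2 = 8.00 mm/h.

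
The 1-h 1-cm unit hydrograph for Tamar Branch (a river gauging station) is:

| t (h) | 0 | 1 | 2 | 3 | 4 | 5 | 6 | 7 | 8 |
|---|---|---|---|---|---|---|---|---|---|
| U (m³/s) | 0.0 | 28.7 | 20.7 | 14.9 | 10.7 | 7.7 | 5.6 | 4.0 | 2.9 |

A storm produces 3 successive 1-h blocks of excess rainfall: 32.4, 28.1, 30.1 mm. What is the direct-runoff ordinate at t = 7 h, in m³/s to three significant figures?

By discrete convolution, Q_j = Σ (P_i / 10 mm) · U_{j−i}.
At t = 7 h (j=7): Q = (32.4/10)·4.0 + (28.1/10)·5.6 + (30.1/10)·7.7 = 51.9 m³/s.

Q ≈ 51.9 m³/s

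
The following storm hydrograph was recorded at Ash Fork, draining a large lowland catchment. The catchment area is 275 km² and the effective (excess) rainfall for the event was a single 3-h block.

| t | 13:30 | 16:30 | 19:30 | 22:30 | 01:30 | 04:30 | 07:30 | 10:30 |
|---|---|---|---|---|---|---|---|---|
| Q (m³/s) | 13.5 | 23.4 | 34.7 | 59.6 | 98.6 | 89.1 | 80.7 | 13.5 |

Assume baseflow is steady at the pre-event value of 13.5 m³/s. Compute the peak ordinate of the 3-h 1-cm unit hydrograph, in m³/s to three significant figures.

U_p ≈ 71.0 m³/s

Direct runoff: 0.0, 9.9, 21.2, 46.1, 85.1, 75.6, 67.2, 0.0 m³/s; ΣQ_DR = 305.1 m³/s, peak = 85.1 m³/s.
Runoff depth d = ΣQ_DR·Δt / A = 305.1 × 10800 / (275 km²) = 11.98 mm.
The 1-cm UH is the DRH scaled by (10 mm)/d, so U_p = 85.1 × 10/11.98 = 71.0 m³/s.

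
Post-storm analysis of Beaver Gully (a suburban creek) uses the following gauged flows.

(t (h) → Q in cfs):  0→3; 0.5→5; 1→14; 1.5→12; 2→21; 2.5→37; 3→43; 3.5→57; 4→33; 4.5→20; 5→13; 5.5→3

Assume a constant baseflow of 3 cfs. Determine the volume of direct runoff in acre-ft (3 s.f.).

V ≈ 9.30 acre-ft

Direct-runoff ordinates (Q − Q_b): 0.0, 2.0, 11.0, 9.0, 18.0, 34.0, 40.0, 54.0, 30.0, 17.0, 10.0, 0.0 cfs.
ΣQ_DR = 225.0 cfs.
With Δt = 0.5 h = 1800 s, V = ΣQ_DR · Δt = 225.0 × 1800 = 4.05 × 10^5 ft³ = 9.30 acre-ft.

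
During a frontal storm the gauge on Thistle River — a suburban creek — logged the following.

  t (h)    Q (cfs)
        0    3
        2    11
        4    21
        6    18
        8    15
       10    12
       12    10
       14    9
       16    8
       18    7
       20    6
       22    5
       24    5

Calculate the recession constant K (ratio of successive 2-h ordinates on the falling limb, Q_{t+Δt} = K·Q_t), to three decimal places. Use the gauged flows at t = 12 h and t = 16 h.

K ≈ 0.894

Using the recession-limb readings at t = 12 h and t = 16 h: Q falls from 10 to 8 cfs over 2 intervals.
K = (Q₂/Q₁)^(1/2) = (8/10)^(1/2) = 0.894.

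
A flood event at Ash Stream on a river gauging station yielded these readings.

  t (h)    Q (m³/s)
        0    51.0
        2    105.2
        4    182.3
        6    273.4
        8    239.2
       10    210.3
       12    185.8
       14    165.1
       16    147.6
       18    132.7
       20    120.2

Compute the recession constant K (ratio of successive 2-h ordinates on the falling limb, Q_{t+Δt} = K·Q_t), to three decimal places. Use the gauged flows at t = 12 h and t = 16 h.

K ≈ 0.891

Using the recession-limb readings at t = 12 h and t = 16 h: Q falls from 185.8 to 147.6 m³/s over 2 intervals.
K = (Q₂/Q₁)^(1/2) = (147.6/185.8)^(1/2) = 0.891.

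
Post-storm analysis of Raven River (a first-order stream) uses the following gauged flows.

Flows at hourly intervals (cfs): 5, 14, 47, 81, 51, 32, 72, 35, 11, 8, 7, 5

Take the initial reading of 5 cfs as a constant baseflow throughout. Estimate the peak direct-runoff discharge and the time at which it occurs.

Subtracting baseflow gives direct-runoff ordinates: 0.0, 9.0, 42.0, 76.0, 46.0, 27.0, 67.0, 30.0, 6.0, 3.0, 2.0, 0.0 cfs.
The maximum is 76.0 cfs, occurring at the reading for t = 3 h.

Q_p = 76.0 cfs at t = 3 h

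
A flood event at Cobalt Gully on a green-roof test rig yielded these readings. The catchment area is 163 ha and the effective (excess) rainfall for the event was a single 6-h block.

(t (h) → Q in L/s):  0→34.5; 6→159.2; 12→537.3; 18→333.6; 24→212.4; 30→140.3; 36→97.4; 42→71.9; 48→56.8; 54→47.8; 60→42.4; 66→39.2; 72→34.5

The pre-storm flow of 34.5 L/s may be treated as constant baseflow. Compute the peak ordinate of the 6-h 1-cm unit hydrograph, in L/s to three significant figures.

U_p ≈ 279 L/s

Direct runoff: 0.0, 124.7, 502.8, 299.1, 177.9, 105.8, 62.9, 37.4, 22.3, 13.3, 7.9, 4.7, 0.0 L/s; ΣQ_DR = 1359 L/s, peak = 502.8 L/s.
Runoff depth d = ΣQ_DR·Δt / A = 1359 × 21600 / (163 ha) = 18.01 mm.
The 1-cm UH is the DRH scaled by (10 mm)/d, so U_p = 502.8 × 10/18.01 = 279 L/s.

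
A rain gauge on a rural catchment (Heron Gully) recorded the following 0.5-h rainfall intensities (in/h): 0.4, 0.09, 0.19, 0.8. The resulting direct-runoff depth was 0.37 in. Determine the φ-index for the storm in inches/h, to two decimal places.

Only the 2 blocks with intensity above φ contribute runoff: 0.4, 0.8 in/h.
Σ(I−φ)·Δt = d  ⇒  (0.4+0.8 − 2φ)·0.5 = 0.37
φ = (1.200 − 0.37/0.5) / 2 = 0.23 in/h.

φ ≈ 0.23 in/h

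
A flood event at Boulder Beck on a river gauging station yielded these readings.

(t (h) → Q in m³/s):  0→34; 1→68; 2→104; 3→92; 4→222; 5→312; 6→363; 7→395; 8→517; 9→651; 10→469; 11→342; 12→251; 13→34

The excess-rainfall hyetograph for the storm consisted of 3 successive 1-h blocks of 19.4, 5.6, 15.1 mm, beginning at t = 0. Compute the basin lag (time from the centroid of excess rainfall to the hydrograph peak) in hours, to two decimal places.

t_L ≈ 7.61 h

Centroid of excess rainfall: t_c = Σ P_i·t̄_i / ΣP_i = 1.3928 h (block centres at 0.5, 1.5, 2.5 h).
Hydrograph peak occurs at t = 9 h, so basin lag t_L = 9 − 1.3928 = 7.61 h.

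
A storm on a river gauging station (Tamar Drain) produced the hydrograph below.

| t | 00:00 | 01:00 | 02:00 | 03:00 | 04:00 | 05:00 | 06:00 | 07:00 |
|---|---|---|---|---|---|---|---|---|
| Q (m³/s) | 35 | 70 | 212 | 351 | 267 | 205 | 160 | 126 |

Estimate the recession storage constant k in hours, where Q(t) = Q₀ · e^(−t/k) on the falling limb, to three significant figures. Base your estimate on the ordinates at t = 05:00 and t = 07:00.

k ≈ 4.11 h

On the falling limb, Q drops from 205 to 126 m³/s between t = 05:00 and t = 07:00 (Δt = 2 h).
k = −Δt / ln(Q₂/Q₁) = −2 / ln(126/205) = 4.11 h.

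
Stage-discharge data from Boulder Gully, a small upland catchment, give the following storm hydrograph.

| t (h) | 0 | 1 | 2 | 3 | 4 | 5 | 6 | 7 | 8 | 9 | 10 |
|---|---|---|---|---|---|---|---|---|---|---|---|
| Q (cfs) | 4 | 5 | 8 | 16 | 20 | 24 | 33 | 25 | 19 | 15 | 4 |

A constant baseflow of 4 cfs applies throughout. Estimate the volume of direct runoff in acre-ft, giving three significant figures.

V ≈ 10.7 acre-ft

Direct-runoff ordinates (Q − Q_b): 0.0, 1.0, 4.0, 12.0, 16.0, 20.0, 29.0, 21.0, 15.0, 11.0, 0.0 cfs.
ΣQ_DR = 129.0 cfs.
With Δt = 1 h = 3600 s, V = ΣQ_DR · Δt = 129.0 × 3600 = 4.64 × 10^5 ft³ = 10.7 acre-ft.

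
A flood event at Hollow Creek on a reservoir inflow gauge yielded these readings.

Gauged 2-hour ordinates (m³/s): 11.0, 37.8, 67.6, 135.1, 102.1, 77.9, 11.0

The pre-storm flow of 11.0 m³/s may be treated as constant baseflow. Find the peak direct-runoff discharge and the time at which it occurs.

Subtracting baseflow gives direct-runoff ordinates: 0.0, 26.8, 56.6, 124.1, 91.1, 66.9, 0.0 m³/s.
The maximum is 124.1 m³/s, occurring at the reading for t = 6 h.

Q_p = 124.1 m³/s at t = 6 h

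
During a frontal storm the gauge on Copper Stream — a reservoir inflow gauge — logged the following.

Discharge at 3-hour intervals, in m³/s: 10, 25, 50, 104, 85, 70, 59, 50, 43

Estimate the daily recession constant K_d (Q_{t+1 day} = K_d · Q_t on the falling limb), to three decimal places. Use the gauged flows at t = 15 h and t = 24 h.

Between t = 15 h and t = 24 h the flow falls from 70 to 43 m³/s over 3×3 h = 9 h.
Per-interval ratio K = (43/70)^(1/3) = 0.8501; K_d = K^(24/3) = 0.273.

K_d ≈ 0.273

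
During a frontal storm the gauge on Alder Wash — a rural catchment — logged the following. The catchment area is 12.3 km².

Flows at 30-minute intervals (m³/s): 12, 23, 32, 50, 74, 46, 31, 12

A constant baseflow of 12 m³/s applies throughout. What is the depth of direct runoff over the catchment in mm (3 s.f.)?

d ≈ 26.9 mm

Direct runoff: 0.0, 11.0, 20.0, 38.0, 62.0, 34.0, 19.0, 0.0 m³/s; ΣQ_DR = 184.0 m³/s.
V = ΣQ_DR · Δt = 184.0 × 1800 s = 3.312 × 10^5 m³.
Over A = 12.3 km², depth = V / A = 26.9 mm.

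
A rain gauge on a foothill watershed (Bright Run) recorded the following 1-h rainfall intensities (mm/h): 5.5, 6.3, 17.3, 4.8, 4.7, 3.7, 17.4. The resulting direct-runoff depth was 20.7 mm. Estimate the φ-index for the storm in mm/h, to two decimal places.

Only the 2 blocks with intensity above φ contribute runoff: 17.3, 17.4 mm/h.
Σ(I−φ)·Δt = d  ⇒  (17.3+17.4 − 2φ)·1 = 20.7
φ = (34.70 − 20.7/1) / 2 = 7.00 mm/h.

φ ≈ 7.00 mm/h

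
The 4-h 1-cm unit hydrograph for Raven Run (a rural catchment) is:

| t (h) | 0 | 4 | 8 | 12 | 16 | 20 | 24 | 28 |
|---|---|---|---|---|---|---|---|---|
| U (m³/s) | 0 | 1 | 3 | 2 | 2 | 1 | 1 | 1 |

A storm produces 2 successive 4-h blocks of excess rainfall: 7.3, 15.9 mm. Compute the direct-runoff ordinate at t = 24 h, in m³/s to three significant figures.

By discrete convolution, Q_j = Σ (P_i / 10 mm) · U_{j−i}.
At t = 24 h (j=6): Q = (7.3/10)·1 + (15.9/10)·1 = 2.32 m³/s.

Q ≈ 2.32 m³/s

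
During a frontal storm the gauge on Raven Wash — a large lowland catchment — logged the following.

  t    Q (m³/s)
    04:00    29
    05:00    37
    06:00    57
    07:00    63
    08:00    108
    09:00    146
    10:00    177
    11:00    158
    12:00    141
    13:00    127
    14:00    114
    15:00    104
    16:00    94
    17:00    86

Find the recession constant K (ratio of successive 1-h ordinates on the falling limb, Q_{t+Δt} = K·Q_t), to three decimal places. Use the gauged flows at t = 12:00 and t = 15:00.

Using the recession-limb readings at t = 12:00 and t = 15:00: Q falls from 141 to 104 m³/s over 3 intervals.
K = (Q₂/Q₁)^(1/3) = (104/141)^(1/3) = 0.904.

K ≈ 0.904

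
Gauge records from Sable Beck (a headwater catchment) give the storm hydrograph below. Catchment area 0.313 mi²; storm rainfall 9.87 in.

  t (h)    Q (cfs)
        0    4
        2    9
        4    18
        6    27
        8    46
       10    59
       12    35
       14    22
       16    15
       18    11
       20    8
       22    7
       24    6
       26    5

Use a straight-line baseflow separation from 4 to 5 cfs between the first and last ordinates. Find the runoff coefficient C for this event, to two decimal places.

C ≈ 0.21

ΣQ_DR = 209.0 cfs; V = ΣQ_DR·Δt = 1.505 × 10^6 ft³.
Runoff depth d = V / A = 2.069 in.
C = d / P = 2.069 / 9.87 = 0.21.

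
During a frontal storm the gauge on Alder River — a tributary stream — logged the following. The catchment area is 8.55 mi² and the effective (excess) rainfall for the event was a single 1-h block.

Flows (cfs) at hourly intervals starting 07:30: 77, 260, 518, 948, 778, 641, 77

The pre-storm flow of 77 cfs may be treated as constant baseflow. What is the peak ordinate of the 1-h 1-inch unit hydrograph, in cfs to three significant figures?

U_p ≈ 1740 cfs

Direct runoff: 0.0, 183.0, 441.0, 871.0, 701.0, 564.0, 0.0 cfs; ΣQ_DR = 2760 cfs, peak = 871.0 cfs.
Runoff depth d = ΣQ_DR·Δt / A = 2760 × 3600 / (8.55 mi²) = 0.5002 in.
The 1-inch UH is the DRH scaled by (1 in)/d, so U_p = 871.0 × 1/0.5002 = 1740 cfs.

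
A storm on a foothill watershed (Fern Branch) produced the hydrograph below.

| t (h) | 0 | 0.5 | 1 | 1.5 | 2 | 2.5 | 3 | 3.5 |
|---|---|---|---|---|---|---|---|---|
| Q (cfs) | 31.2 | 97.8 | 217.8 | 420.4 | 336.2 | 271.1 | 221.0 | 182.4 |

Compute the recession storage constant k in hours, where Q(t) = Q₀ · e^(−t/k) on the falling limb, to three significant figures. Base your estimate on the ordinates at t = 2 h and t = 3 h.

k ≈ 2.38 h

On the falling limb, Q drops from 336.2 to 221.0 cfs between t = 2 h and t = 3 h (Δt = 1 h).
k = −Δt / ln(Q₂/Q₁) = −1 / ln(221.0/336.2) = 2.38 h.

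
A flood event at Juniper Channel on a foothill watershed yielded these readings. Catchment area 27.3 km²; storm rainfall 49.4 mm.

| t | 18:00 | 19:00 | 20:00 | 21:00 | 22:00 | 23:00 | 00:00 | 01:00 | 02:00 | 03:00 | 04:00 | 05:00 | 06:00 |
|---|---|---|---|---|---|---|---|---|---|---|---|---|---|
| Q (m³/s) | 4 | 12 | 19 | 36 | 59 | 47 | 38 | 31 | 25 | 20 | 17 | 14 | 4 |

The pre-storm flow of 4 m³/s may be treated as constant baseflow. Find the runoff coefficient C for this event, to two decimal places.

C ≈ 0.73

ΣQ_DR = 274.0 m³/s; V = ΣQ_DR·Δt = 9.864 × 10^5 m³.
Runoff depth d = V / A = 36.13 mm.
C = d / P = 36.13 / 49.4 = 0.73.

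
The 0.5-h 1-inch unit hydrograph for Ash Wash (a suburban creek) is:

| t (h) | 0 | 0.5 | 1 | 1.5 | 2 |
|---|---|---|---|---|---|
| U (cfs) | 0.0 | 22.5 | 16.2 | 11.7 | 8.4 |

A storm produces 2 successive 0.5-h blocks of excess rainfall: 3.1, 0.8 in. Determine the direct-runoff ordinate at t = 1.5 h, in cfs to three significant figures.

By discrete convolution, Q_j = Σ (P_i / 1 in) · U_{j−i}.
At t = 1.5 h (j=3): Q = (3.1/1)·11.7 + (0.8/1)·16.2 = 49.2 cfs.

Q ≈ 49.2 cfs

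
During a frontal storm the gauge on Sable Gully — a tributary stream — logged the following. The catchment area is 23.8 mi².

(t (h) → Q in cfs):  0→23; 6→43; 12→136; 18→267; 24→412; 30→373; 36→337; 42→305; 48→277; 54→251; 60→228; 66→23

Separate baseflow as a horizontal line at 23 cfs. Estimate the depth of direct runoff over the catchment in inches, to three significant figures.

d ≈ 0.937 in

Direct runoff: 0.0, 20.0, 113.0, 244.0, 389.0, 350.0, 314.0, 282.0, 254.0, 228.0, 205.0, 0.0 cfs; ΣQ_DR = 2399 cfs.
V = ΣQ_DR · Δt = 2399 × 21600 s = 5.182 × 10^7 ft³.
Over A = 23.8 mi², depth = V / A = 0.937 in.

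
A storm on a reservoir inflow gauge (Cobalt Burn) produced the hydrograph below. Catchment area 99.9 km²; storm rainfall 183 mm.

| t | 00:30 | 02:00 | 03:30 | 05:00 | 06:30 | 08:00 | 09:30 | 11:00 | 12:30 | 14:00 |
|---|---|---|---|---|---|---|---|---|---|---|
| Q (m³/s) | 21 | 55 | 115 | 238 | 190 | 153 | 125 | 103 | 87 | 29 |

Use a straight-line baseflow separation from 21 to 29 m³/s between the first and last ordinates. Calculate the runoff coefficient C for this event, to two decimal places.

C ≈ 0.26

ΣQ_DR = 866.0 m³/s; V = ΣQ_DR·Δt = 4.676 × 10^6 m³.
Runoff depth d = V / A = 46.81 mm.
C = d / P = 46.81 / 183 = 0.26.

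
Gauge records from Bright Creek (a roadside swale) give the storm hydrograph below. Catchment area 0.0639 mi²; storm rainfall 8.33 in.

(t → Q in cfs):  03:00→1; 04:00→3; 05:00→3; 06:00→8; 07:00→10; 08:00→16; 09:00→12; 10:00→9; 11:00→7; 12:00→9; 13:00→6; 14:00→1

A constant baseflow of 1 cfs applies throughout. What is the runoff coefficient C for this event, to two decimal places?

ΣQ_DR = 73.00 cfs; V = ΣQ_DR·Δt = 2.628 × 10^5 ft³.
Runoff depth d = V / A = 1.770 in.
C = d / P = 1.770 / 8.33 = 0.21.

C ≈ 0.21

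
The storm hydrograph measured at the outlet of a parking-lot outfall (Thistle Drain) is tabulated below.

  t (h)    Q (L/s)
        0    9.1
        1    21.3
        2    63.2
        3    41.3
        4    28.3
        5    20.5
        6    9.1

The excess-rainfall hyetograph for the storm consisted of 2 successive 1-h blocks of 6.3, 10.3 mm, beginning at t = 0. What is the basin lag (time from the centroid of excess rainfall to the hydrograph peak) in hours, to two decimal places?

t_L ≈ 0.88 h

Centroid of excess rainfall: t_c = Σ P_i·t̄_i / ΣP_i = 1.1205 h (block centres at 0.5, 1.5 h).
Hydrograph peak occurs at t = 2 h, so basin lag t_L = 2 − 1.1205 = 0.88 h.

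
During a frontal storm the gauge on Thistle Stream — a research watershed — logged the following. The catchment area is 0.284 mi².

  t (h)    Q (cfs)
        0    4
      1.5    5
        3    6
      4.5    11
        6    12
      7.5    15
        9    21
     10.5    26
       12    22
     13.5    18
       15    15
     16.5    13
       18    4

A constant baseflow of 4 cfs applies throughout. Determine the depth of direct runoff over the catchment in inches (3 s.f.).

d ≈ 0.982 in

Direct runoff: 0.0, 1.0, 2.0, 7.0, 8.0, 11.0, 17.0, 22.0, 18.0, 14.0, 11.0, 9.0, 0.0 cfs; ΣQ_DR = 120.0 cfs.
V = ΣQ_DR · Δt = 120.0 × 5400 s = 6.480 × 10^5 ft³.
Over A = 0.284 mi², depth = V / A = 0.982 in.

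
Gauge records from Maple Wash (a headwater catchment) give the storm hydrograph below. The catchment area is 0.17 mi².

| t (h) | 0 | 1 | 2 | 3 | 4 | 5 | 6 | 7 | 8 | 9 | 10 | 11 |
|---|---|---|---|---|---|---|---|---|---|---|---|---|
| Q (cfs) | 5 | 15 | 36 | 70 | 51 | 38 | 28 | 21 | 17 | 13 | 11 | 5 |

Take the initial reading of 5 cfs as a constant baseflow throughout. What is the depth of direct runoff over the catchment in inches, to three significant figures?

Direct runoff: 0.0, 10.0, 31.0, 65.0, 46.0, 33.0, 23.0, 16.0, 12.0, 8.0, 6.0, 0.0 cfs; ΣQ_DR = 250.0 cfs.
V = ΣQ_DR · Δt = 250.0 × 3600 s = 9.000 × 10^5 ft³.
Over A = 0.17 mi², depth = V / A = 2.28 in.

d ≈ 2.28 in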